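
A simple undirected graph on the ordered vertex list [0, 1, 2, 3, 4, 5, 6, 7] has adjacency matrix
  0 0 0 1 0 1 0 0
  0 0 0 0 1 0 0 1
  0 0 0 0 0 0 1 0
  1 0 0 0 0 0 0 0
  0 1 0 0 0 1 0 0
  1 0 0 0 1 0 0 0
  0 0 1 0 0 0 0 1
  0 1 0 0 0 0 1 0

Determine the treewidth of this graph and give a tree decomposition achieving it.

Each bag holds 2 vertices, so the decomposition has width 1, which upper-bounds the treewidth. Since G has at least one edge (e.g. 2–6), it is not an edgeless graph, so tw(G) ≥ 1. Combining the bounds, tw(G) = 1.

Treewidth 1.
One such decomposition:
Bags: B1 = {2, 6}  B2 = {6, 7}  B3 = {1, 7}  B4 = {1, 4}  B5 = {4, 5}  B6 = {0, 5}  B7 = {0, 3}
Tree: B1–B2, B2–B3, B3–B4, B4–B5, B5–B6, B6–B7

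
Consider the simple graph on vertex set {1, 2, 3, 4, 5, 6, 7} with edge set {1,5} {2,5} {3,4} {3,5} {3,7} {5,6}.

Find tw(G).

A width-1 tree decomposition is:
Bags: B1 = {3, 5}  B2 = {2, 5}  B3 = {1, 5}  B4 = {3, 4}  B5 = {3, 7}  B6 = {5, 6}
Tree: B1–B2, B1–B3, B1–B4, B1–B5, B1–B6
The largest bag has 2 vertices, giving width 1; this decomposition certifies tw(G) ≤ 1. Any graph with an edge has treewidth ≥ 1, and G has the edge 3–5. The upper and lower bounds meet at 1, so that is the treewidth.

1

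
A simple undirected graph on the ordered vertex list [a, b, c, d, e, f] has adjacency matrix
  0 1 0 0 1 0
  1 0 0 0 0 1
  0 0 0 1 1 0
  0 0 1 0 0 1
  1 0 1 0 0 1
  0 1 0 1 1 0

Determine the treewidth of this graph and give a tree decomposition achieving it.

Every bag has size at most 3, so the width is 3 − 1 = 2 and tw(G) ≤ 2. For the lower bound, G contains the cycle c–d–f–e–c, so G is not a forest; only forests have treewidth ≤ 1, hence tw(G) ≥ 2. Hence tw(G) = 2 exactly.

Treewidth 2.
Bags: B1 = {c, d, e}  B2 = {d, e, f}  B3 = {a, e, f}  B4 = {a, b, f}
Tree: B1–B2, B2–B3, B3–B4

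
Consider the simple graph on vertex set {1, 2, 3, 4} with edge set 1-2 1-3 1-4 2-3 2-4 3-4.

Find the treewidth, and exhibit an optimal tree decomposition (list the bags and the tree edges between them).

With just one bag of size 4, the width is 4 − 1 = 3, so tw(G) ≤ 3. On the other hand G contains the 4-clique {1, 2, 3, 4}. A clique must lie in a single bag of any decomposition, so no decomposition can have width below 3. Hence tw(G) = 3 exactly.

Treewidth 3.
One optimal decomposition is:
Bags: B1 = {1, 2, 3, 4}
Tree: (single bag)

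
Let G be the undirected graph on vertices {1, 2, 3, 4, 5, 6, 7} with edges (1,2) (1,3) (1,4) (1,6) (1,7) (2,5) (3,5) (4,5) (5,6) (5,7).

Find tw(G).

2

A width-2 tree decomposition is:
Bags: B1 = {1, 3, 5}  B2 = {1, 5, 6}  B3 = {1, 4, 5}  B4 = {1, 5, 7}  B5 = {1, 2, 5}
Tree: B1–B2, B2–B3, B3–B4, B4–B5
Every bag has size at most 3, so the width is 3 − 1 = 2 and tw(G) ≤ 2. The edges 5–3–1–6–5 form a cycle, so G is not a tree and its treewidth is at least 2. Combining the bounds, tw(G) = 2.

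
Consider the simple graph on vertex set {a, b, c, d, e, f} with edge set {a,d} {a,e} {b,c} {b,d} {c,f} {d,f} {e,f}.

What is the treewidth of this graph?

A width-2 tree decomposition is:
Bags: B1 = {a, d, e}  B2 = {d, e, f}  B3 = {b, d, f}  B4 = {b, c, f}
Tree: B1–B2, B2–B3, B3–B4
The largest bag has 3 vertices, giving width 2; this decomposition certifies tw(G) ≤ 2. For the lower bound, G contains the cycle a–e–f–d–a, so G is not a forest; only forests have treewidth ≤ 1, hence tw(G) ≥ 2. The upper and lower bounds meet at 2, so that is the treewidth.

2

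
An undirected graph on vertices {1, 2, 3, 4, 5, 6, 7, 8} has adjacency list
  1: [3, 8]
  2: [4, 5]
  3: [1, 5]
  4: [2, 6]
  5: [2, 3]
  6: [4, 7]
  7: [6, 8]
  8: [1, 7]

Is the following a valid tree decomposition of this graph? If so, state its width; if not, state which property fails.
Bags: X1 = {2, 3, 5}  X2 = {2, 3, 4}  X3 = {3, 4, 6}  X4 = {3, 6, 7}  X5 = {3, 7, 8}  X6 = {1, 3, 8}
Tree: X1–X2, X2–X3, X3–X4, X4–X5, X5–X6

Yes; width 2.

Checking the three conditions: (i) the bags cover all of {1, 2, 3, 4, 5, 6, 7, 8}; (ii) for each edge, some bag contains both endpoints; (iii) the bags containing any fixed vertex form a subtree. All hold, so the decomposition is valid with width 3 − 1 = 2.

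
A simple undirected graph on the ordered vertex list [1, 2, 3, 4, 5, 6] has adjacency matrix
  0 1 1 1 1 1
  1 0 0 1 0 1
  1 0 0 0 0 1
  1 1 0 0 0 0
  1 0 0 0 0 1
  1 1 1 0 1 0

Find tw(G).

2

A width-2 tree decomposition is:
Bags: B1 = {1, 3, 6}  B2 = {1, 2, 6}  B3 = {1, 2, 4}  B4 = {1, 5, 6}
Tree: B1–B2, B2–B3, B1–B4
Each bag holds 3 vertices, so the decomposition has width 2, which upper-bounds the treewidth. Conversely, {1, 2, 4} is a clique of size 3, and the vertices of any clique must share a bag in every tree decomposition; so some bag has ≥ 3 vertices and tw(G) ≥ 2. Combining the bounds, tw(G) = 2.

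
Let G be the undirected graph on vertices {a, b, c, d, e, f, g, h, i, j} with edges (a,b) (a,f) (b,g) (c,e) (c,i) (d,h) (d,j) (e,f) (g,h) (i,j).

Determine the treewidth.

A width-2 tree decomposition is:
Bags: B1 = {b, g, h}  B2 = {a, b, h}  B3 = {a, f, h}  B4 = {e, f, h}  B5 = {c, e, h}  B6 = {c, h, i}  B7 = {h, i, j}  B8 = {d, h, j}
Tree: B1–B2, B2–B3, B3–B4, B4–B5, B5–B6, B6–B7, B7–B8
The largest bag has 3 vertices, giving width 2; this decomposition certifies tw(G) ≤ 2. For the lower bound, G contains the cycle h–g–b–a–f–e–c–i–j–d–h, so G is not a forest; only forests have treewidth ≤ 1, hence tw(G) ≥ 2. Combining the bounds, tw(G) = 2.

2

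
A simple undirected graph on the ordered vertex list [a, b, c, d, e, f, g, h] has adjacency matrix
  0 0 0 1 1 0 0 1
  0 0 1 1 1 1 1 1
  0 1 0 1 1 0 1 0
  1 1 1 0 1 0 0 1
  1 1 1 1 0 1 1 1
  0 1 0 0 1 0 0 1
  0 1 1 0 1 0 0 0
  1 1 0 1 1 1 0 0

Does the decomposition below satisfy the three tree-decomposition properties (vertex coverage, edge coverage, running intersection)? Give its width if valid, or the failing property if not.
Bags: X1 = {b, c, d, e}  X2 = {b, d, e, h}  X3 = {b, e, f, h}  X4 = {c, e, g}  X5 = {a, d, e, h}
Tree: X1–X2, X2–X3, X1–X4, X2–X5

A tree decomposition must satisfy three properties: every vertex lies in some bag; for every edge, both endpoints lie together in some bag; and for every vertex, the bags containing it form a connected subtree. Here edge (b,g) lies in no bag, so the decomposition is invalid.

No — edge (b,g) lies in no bag.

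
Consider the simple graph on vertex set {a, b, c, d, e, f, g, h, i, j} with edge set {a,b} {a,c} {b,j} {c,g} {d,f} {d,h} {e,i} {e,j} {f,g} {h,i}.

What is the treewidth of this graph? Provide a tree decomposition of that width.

Treewidth 2.
Bags: B1 = {d, h, i}  B2 = {d, f, i}  B3 = {f, g, i}  B4 = {c, g, i}  B5 = {a, c, i}  B6 = {a, b, i}  B7 = {b, i, j}  B8 = {e, i, j}
Tree: B1–B2, B2–B3, B3–B4, B4–B5, B5–B6, B6–B7, B7–B8

Every bag has size at most 3, so the width is 3 − 1 = 2 and tw(G) ≤ 2. Since i–h–d–f–g–c–a–b–j–e–i is a cycle in G, G is not acyclic. Forests are exactly the graphs of treewidth ≤ 1, so tw(G) ≥ 2. Combining the bounds, tw(G) = 2.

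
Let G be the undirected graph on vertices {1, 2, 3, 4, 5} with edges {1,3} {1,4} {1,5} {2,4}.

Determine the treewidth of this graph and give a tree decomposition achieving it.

Treewidth 1.
One such decomposition:
Bags: B1 = {1, 4}  B2 = {1, 3}  B3 = {1, 5}  B4 = {2, 4}
Tree: B1–B2, B1–B3, B1–B4

The largest bag has 2 vertices, giving width 1; this decomposition certifies tw(G) ≤ 1. Any graph with an edge has treewidth ≥ 1, and G has the edge 4–1. Therefore the treewidth is 1.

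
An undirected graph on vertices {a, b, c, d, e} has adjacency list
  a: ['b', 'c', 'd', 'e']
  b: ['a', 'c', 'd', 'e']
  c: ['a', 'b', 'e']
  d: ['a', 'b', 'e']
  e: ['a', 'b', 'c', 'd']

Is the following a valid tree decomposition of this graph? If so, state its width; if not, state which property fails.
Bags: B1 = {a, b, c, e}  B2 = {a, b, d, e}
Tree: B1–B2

Vertex coverage: the bags together contain {a, b, c, d, e}, the full vertex set. Edge coverage: each edge of G has both endpoints in at least one bag. Running intersection: for every vertex, the bags containing it form a connected subtree. All three properties hold, so this is a valid tree decomposition of width max|bag| − 1 = 3, and hence tw(G) ≤ 3.

Yes; width 3.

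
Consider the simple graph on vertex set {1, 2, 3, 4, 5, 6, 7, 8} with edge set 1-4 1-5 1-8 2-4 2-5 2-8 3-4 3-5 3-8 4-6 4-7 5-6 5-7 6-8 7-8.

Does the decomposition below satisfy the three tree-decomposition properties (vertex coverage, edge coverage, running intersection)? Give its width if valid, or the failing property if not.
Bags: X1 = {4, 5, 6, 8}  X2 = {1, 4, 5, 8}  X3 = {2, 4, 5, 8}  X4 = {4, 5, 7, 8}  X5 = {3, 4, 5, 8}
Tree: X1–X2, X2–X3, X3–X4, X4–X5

Yes; width 3.

Vertex coverage: the bags together contain {1, 2, 3, 4, 5, 6, 7, 8}, the full vertex set. Edge coverage: each edge of G has both endpoints in at least one bag. Running intersection: for every vertex, the bags containing it form a connected subtree. All three properties hold, so this is a valid tree decomposition of width max|bag| − 1 = 3, and hence tw(G) ≤ 3.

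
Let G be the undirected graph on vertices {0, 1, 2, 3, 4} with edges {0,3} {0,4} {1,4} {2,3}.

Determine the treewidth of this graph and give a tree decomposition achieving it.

Treewidth 1.
One such decomposition:
Bags: B1 = {0, 3}  B2 = {0, 4}  B3 = {1, 4}  B4 = {2, 3}
Tree: B1–B2, B2–B3, B1–B4

Every bag has size at most 2, so the width is 2 − 1 = 1 and tw(G) ≤ 1. Since G has at least one edge (e.g. 3–0), it is not an edgeless graph, so tw(G) ≥ 1. Combining the bounds, tw(G) = 1.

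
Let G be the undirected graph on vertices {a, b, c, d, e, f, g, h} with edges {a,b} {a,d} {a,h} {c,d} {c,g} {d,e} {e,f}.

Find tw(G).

A width-1 tree decomposition is:
Bags: B1 = {c, d}  B2 = {a, d}  B3 = {c, g}  B4 = {a, h}  B5 = {a, b}  B6 = {d, e}  B7 = {e, f}
Tree: B1–B2, B1–B3, B2–B4, B4–B5, B1–B6, B6–B7
Every bag has size at most 2, so the width is 2 − 1 = 1 and tw(G) ≤ 1. Any graph with an edge has treewidth ≥ 1, and G has the edge c–d. Therefore the treewidth is 1.

1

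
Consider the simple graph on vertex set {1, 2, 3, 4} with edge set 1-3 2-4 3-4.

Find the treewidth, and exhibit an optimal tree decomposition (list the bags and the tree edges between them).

Treewidth 1.
One optimal decomposition is:
Bags: B1 = {2, 4}  B2 = {3, 4}  B3 = {1, 3}
Tree: B1–B2, B2–B3

Each bag holds 2 vertices, so the decomposition has width 1, which upper-bounds the treewidth. Any graph with an edge has treewidth ≥ 1, and G has the edge 2–4. Combining the bounds, tw(G) = 1.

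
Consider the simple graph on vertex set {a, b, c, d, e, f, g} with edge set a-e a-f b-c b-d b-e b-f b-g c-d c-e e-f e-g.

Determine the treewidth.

2

A width-2 tree decomposition is:
Bags: B1 = {b, e, f}  B2 = {b, e, g}  B3 = {b, c, e}  B4 = {a, e, f}  B5 = {b, c, d}
Tree: B1–B2, B2–B3, B1–B4, B3–B5
Each bag holds 3 vertices, so the decomposition has width 2, which upper-bounds the treewidth. On the other hand G contains the 3-clique {b, c, d}. A clique must lie in a single bag of any decomposition, so no decomposition can have width below 2. Hence tw(G) = 2 exactly.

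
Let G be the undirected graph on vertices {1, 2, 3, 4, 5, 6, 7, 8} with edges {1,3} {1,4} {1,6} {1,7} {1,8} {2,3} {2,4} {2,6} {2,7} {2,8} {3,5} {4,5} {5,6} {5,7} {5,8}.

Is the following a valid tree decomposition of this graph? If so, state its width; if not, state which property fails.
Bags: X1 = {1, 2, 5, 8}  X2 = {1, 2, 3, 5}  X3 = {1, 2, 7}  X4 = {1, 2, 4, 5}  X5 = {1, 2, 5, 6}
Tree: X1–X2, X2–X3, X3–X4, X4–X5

A tree decomposition must satisfy three properties: every vertex lies in some bag; for every edge, both endpoints lie together in some bag; and for every vertex, the bags containing it form a connected subtree. Here edge (5,7) lies in no bag, so the decomposition is invalid.

No — edge (5,7) lies in no bag.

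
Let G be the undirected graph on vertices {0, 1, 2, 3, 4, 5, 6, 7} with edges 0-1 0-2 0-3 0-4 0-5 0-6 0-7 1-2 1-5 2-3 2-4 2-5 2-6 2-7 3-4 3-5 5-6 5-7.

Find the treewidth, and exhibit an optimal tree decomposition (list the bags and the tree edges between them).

Treewidth 3.
One optimal decomposition is:
Bags: B1 = {0, 2, 3, 5}  B2 = {0, 2, 5, 6}  B3 = {0, 1, 2, 5}  B4 = {0, 2, 5, 7}  B5 = {0, 2, 3, 4}
Tree: B1–B2, B2–B3, B2–B4, B1–B5

Every bag has size at most 4, so the width is 4 − 1 = 3 and tw(G) ≤ 3. On the other hand G contains the 4-clique {0, 2, 3, 4}. A clique must lie in a single bag of any decomposition, so no decomposition can have width below 3. Combining the bounds, tw(G) = 3.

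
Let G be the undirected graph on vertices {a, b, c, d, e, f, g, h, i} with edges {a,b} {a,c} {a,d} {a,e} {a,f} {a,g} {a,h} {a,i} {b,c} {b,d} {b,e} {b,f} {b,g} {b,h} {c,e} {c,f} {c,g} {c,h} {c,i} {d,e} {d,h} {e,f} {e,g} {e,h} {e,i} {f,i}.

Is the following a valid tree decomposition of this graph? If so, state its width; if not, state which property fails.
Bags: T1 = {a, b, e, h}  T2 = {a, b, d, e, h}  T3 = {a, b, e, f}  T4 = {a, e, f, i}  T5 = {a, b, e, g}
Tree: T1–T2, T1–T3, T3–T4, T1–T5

No — vertex c appears in no bag.

A tree decomposition must satisfy three properties: every vertex lies in some bag; for every edge, both endpoints lie together in some bag; and for every vertex, the bags containing it form a connected subtree. Here vertex c appears in no bag, so the decomposition is invalid.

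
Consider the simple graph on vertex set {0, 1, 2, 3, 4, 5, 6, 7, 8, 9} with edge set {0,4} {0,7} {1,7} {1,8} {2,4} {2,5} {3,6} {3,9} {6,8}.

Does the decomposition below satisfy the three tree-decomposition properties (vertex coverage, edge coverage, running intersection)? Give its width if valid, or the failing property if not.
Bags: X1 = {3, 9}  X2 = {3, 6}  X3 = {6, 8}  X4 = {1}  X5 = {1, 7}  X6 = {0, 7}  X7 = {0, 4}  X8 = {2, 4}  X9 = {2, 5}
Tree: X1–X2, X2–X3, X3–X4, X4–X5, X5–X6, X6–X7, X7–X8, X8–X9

No — edge (8,1) lies in no bag.

A tree decomposition must satisfy three properties: every vertex lies in some bag; for every edge, both endpoints lie together in some bag; and for every vertex, the bags containing it form a connected subtree. Here edge (8,1) lies in no bag, so the decomposition is invalid.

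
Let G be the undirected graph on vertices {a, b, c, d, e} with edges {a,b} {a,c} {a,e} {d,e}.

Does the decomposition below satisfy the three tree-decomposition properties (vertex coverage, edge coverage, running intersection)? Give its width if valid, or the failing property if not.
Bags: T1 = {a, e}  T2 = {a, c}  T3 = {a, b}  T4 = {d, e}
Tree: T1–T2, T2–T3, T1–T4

Yes; width 1.

Every vertex of G appears in some bag (union = {a, b, c, d, e}); every edge is covered by a bag; and for each vertex v the set of bags containing v is connected in the bag tree. The decomposition is therefore valid. The largest bag has 2 vertices, so the width is 1.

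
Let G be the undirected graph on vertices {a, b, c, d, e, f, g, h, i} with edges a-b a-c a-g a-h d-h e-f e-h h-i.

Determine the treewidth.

1

A width-1 tree decomposition is:
Bags: B1 = {e, h}  B2 = {a, h}  B3 = {e, f}  B4 = {h, i}  B5 = {a, g}  B6 = {d, h}  B7 = {a, b}  B8 = {a, c}
Tree: B1–B2, B1–B3, B2–B4, B2–B5, B4–B6, B5–B7, B2–B8
Each bag holds 2 vertices, so the decomposition has width 1, which upper-bounds the treewidth. Any graph with an edge has treewidth ≥ 1, and G has the edge e–h. Therefore the treewidth is 1.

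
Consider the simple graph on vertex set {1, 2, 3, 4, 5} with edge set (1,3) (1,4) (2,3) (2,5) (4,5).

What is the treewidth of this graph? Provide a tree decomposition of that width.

Every bag has size at most 3, so the width is 3 − 1 = 2 and tw(G) ≤ 2. The edges 3–2–5–4–1–3 form a cycle, so G is not a tree and its treewidth is at least 2. Combining the bounds, tw(G) = 2.

Treewidth 2.
One such decomposition:
Bags: B1 = {2, 3, 5}  B2 = {3, 4, 5}  B3 = {1, 3, 4}
Tree: B1–B2, B2–B3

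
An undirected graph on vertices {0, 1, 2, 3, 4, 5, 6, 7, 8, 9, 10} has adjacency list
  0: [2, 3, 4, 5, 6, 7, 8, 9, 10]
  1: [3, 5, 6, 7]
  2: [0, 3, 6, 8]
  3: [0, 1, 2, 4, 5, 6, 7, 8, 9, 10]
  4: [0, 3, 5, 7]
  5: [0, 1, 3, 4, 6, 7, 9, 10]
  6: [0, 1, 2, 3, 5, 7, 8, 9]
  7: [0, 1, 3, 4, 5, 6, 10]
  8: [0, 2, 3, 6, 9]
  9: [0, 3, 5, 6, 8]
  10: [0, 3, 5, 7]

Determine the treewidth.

A width-4 tree decomposition is:
Bags: B1 = {0, 3, 5, 6, 7}  B2 = {0, 3, 5, 7, 10}  B3 = {0, 3, 4, 5, 7}  B4 = {0, 3, 5, 6, 9}  B5 = {0, 3, 6, 8, 9}  B6 = {0, 2, 3, 6, 8}  B7 = {1, 3, 5, 6, 7}
Tree: B1–B2, B1–B3, B1–B4, B4–B5, B5–B6, B1–B7
Each bag holds 5 vertices, so the decomposition has width 4, which upper-bounds the treewidth. On the other hand G contains the 5-clique {0, 3, 6, 8, 9}. A clique must lie in a single bag of any decomposition, so no decomposition can have width below 4. Hence tw(G) = 4 exactly.

4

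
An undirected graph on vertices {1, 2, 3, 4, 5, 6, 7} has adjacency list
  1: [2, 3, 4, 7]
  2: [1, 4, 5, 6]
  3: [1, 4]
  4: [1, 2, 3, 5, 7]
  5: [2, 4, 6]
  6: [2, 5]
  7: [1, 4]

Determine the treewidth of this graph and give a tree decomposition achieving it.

Treewidth 2.
One optimal decomposition is:
Bags: B1 = {1, 2, 4}  B2 = {2, 4, 5}  B3 = {2, 5, 6}  B4 = {1, 3, 4}  B5 = {1, 4, 7}
Tree: B1–B2, B2–B3, B1–B4, B1–B5

Every bag has size at most 3, so the width is 3 − 1 = 2 and tw(G) ≤ 2. On the other hand G contains the 3-clique {1, 2, 4}. A clique must lie in a single bag of any decomposition, so no decomposition can have width below 2. Combining the bounds, tw(G) = 2.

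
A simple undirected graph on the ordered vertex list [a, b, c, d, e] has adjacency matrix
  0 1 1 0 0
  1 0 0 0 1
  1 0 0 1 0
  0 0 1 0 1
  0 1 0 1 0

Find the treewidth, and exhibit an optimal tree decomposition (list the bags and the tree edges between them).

The largest bag has 3 vertices, giving width 2; this decomposition certifies tw(G) ≤ 2. Since a–b–e–d–c–a is a cycle in G, G is not acyclic. Forests are exactly the graphs of treewidth ≤ 1, so tw(G) ≥ 2. Therefore the treewidth is 2.

Treewidth 2.
One optimal decomposition is:
Bags: B1 = {a, b, e}  B2 = {a, d, e}  B3 = {a, c, d}
Tree: B1–B2, B2–B3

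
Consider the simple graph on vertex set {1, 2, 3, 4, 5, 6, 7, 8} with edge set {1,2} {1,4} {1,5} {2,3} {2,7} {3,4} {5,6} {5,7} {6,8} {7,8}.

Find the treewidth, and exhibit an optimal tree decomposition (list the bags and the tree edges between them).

Treewidth 2.
One optimal decomposition is:
Bags: B1 = {1, 3, 4}  B2 = {1, 2, 3}  B3 = {1, 2, 5}  B4 = {2, 5, 7}  B5 = {5, 6, 7}  B6 = {6, 7, 8}
Tree: B1–B2, B2–B3, B3–B4, B4–B5, B5–B6

Every bag has size at most 3, so the width is 3 − 1 = 2 and tw(G) ≤ 2. For the lower bound, G contains the cycle 4–3–2–1–4, so G is not a forest; only forests have treewidth ≤ 1, hence tw(G) ≥ 2. Hence tw(G) = 2 exactly.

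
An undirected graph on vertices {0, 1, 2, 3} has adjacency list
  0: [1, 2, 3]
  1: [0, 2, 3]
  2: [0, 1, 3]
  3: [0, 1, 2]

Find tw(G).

3

A width-3 tree decomposition is:
Bags: B1 = {0, 1, 2, 3}
Tree: (single bag)
With just one bag of size 4, the width is 4 − 1 = 3, so tw(G) ≤ 3. Conversely, {0, 1, 2, 3} is a clique of size 4, and the vertices of any clique must share a bag in every tree decomposition; so some bag has ≥ 4 vertices and tw(G) ≥ 3. Hence tw(G) = 3 exactly.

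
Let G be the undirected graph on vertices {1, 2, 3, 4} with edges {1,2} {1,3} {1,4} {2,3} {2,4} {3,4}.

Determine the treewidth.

3

A width-3 tree decomposition is:
Bags: B1 = {1, 2, 3, 4}
Tree: (single bag)
With just one bag of size 4, the width is 4 − 1 = 3, so tw(G) ≤ 3. Conversely, {1, 2, 3, 4} is a clique of size 4, and the vertices of any clique must share a bag in every tree decomposition; so some bag has ≥ 4 vertices and tw(G) ≥ 3. Therefore the treewidth is 3.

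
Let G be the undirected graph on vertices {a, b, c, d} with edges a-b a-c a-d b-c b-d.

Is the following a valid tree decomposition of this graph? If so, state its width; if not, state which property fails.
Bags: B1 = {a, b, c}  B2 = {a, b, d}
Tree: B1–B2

Every vertex of G appears in some bag (union = {a, b, c, d}); every edge is covered by a bag; and for each vertex v the set of bags containing v is connected in the bag tree. The decomposition is therefore valid. The largest bag has 3 vertices, so the width is 2.

Yes; width 2.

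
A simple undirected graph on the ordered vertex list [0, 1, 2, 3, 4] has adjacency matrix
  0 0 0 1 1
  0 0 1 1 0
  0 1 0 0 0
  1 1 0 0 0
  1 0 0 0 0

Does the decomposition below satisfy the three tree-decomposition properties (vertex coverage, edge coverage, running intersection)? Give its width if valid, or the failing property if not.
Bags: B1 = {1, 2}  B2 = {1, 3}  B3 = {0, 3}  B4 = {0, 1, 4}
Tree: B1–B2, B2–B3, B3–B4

A tree decomposition must satisfy three properties: every vertex lies in some bag; for every edge, both endpoints lie together in some bag; and for every vertex, the bags containing it form a connected subtree. Here bags containing vertex 1 are not connected in the tree, so the decomposition is invalid.

No — bags containing vertex 1 are not connected in the tree.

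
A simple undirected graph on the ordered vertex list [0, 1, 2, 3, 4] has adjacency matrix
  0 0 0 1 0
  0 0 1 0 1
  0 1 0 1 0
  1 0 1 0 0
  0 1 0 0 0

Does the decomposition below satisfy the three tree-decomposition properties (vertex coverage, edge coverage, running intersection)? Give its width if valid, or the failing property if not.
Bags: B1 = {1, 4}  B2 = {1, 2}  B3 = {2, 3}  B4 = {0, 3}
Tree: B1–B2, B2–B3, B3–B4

Yes; width 1.

Checking the three conditions: (i) the bags cover all of {0, 1, 2, 3, 4}; (ii) for each edge, some bag contains both endpoints; (iii) the bags containing any fixed vertex form a subtree. All hold, so the decomposition is valid with width 2 − 1 = 1.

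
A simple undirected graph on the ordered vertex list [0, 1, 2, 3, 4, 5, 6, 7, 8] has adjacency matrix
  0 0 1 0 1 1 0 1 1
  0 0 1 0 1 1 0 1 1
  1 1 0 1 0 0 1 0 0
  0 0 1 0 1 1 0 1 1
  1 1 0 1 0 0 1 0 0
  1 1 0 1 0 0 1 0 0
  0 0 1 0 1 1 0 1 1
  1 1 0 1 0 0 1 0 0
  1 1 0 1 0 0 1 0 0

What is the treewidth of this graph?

A width-4 tree decomposition is:
Bags: B1 = {0, 1, 3, 4, 6}  B2 = {0, 1, 2, 3, 6}  B3 = {0, 1, 3, 5, 6}  B4 = {0, 1, 3, 6, 7}  B5 = {0, 1, 3, 6, 8}
Tree: B1–B2, B2–B3, B3–B4, B4–B5
The largest bag has 5 vertices, giving width 4; this decomposition certifies tw(G) ≤ 4. For the lower bound: the 5 vertex sets {3,4}, {0,2}, {5,6}, {1}, {7} are disjoint, each induces a connected subgraph, and every pair is joined by at least one edge of G. Contracting each set to a single vertex therefore yields K_{5} as a minor, and since treewidth is minor-monotone, tw(G) ≥ tw(K_{5}) = 4. The upper and lower bounds meet at 4, so that is the treewidth.

4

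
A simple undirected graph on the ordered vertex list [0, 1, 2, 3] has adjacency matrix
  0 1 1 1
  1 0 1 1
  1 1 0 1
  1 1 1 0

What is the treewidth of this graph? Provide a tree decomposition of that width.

Treewidth 3.
One such decomposition:
Bags: B1 = {0, 1, 2, 3}
Tree: (single bag)

With just one bag of size 4, the width is 4 − 1 = 3, so tw(G) ≤ 3. On the other hand G contains the 4-clique {0, 1, 2, 3}. A clique must lie in a single bag of any decomposition, so no decomposition can have width below 3. Therefore the treewidth is 3.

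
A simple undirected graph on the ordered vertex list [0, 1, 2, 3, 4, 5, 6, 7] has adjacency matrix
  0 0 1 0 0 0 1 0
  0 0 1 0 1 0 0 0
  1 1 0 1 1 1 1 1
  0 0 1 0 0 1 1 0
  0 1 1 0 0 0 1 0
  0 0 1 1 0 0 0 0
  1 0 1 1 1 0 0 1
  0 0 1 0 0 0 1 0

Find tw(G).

A width-2 tree decomposition is:
Bags: B1 = {2, 4, 6}  B2 = {2, 3, 6}  B3 = {1, 2, 4}  B4 = {2, 6, 7}  B5 = {0, 2, 6}  B6 = {2, 3, 5}
Tree: B1–B2, B1–B3, B2–B4, B1–B5, B2–B6
The largest bag has 3 vertices, giving width 2; this decomposition certifies tw(G) ≤ 2. Conversely, {1, 2, 4} is a clique of size 3, and the vertices of any clique must share a bag in every tree decomposition; so some bag has ≥ 3 vertices and tw(G) ≥ 2. Therefore the treewidth is 2.

2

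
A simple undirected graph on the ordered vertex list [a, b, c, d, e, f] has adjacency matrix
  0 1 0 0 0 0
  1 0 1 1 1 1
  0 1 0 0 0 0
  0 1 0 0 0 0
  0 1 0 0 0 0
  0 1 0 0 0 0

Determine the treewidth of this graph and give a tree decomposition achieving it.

Each bag holds 2 vertices, so the decomposition has width 1, which upper-bounds the treewidth. Since G has at least one edge (e.g. b–f), it is not an edgeless graph, so tw(G) ≥ 1. The upper and lower bounds meet at 1, so that is the treewidth.

Treewidth 1.
Bags: B1 = {b, f}  B2 = {b, d}  B3 = {a, b}  B4 = {b, e}  B5 = {b, c}
Tree: B1–B2, B2–B3, B1–B4, B4–B5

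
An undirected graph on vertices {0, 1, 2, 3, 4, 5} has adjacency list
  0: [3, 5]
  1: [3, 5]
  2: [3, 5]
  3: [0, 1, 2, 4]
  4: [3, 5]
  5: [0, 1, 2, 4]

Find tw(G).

A width-2 tree decomposition is:
Bags: B1 = {0, 3, 5}  B2 = {1, 3, 5}  B3 = {3, 4, 5}  B4 = {2, 3, 5}
Tree: B1–B2, B2–B3, B3–B4
Every bag has size at most 3, so the width is 3 − 1 = 2 and tw(G) ≤ 2. The edges 5–0–3–1–5 form a cycle, so G is not a tree and its treewidth is at least 2. Hence tw(G) = 2 exactly.

2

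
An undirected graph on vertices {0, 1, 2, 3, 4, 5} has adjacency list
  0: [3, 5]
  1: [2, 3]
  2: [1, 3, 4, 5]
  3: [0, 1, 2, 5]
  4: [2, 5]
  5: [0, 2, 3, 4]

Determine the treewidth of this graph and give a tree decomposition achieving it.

The largest bag has 3 vertices, giving width 2; this decomposition certifies tw(G) ≤ 2. For the lower bound, the 3 vertices {0, 3, 5} are pairwise adjacent, and any tree decomposition puts a clique entirely inside one bag — forcing width ≥ 2. Hence tw(G) = 2 exactly.

Treewidth 2.
One such decomposition:
Bags: B1 = {2, 3, 5}  B2 = {1, 2, 3}  B3 = {2, 4, 5}  B4 = {0, 3, 5}
Tree: B1–B2, B1–B3, B1–B4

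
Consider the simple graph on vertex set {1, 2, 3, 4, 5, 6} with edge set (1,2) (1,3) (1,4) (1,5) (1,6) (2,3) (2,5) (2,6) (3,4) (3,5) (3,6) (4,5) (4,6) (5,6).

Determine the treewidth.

A width-4 tree decomposition is:
Bags: B1 = {1, 2, 3, 5, 6}  B2 = {1, 3, 4, 5, 6}
Tree: B1–B2
Each bag holds 5 vertices, so the decomposition has width 4, which upper-bounds the treewidth. For the lower bound, the 5 vertices {1, 2, 3, 5, 6} are pairwise adjacent, and any tree decomposition puts a clique entirely inside one bag — forcing width ≥ 4. Therefore the treewidth is 4.

4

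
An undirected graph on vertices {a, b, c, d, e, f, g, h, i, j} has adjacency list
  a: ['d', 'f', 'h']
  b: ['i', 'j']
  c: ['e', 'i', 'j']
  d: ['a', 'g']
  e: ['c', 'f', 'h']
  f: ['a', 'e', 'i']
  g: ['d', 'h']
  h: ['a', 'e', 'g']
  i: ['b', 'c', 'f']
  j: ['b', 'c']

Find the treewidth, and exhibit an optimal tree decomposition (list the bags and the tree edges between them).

Treewidth 2.
Bags: B1 = {b, i, j}  B2 = {c, i, j}  B3 = {c, f, i}  B4 = {c, e, f}  B5 = {a, e, f}  B6 = {a, e, h}  B7 = {a, d, h}  B8 = {d, g, h}
Tree: B1–B2, B2–B3, B3–B4, B4–B5, B5–B6, B6–B7, B7–B8

Every bag has size at most 3, so the width is 3 − 1 = 2 and tw(G) ≤ 2. The edges b–j–c–i–b form a cycle, so G is not a tree and its treewidth is at least 2. Hence tw(G) = 2 exactly.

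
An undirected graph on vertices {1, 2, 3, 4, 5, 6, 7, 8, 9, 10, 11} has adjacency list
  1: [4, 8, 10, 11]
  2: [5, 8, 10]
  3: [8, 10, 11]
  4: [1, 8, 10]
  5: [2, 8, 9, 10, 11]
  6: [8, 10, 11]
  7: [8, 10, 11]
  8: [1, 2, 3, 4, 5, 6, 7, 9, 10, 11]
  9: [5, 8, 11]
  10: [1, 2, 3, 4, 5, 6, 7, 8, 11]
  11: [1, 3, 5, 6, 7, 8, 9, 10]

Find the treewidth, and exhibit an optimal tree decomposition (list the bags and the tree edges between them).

The largest bag has 4 vertices, giving width 3; this decomposition certifies tw(G) ≤ 3. On the other hand G contains the 4-clique {5, 8, 9, 11}. A clique must lie in a single bag of any decomposition, so no decomposition can have width below 3. Combining the bounds, tw(G) = 3.

Treewidth 3.
One such decomposition:
Bags: B1 = {5, 8, 9, 11}  B2 = {5, 8, 10, 11}  B3 = {1, 8, 10, 11}  B4 = {6, 8, 10, 11}  B5 = {3, 8, 10, 11}  B6 = {2, 5, 8, 10}  B7 = {1, 4, 8, 10}  B8 = {7, 8, 10, 11}
Tree: B1–B2, B2–B3, B3–B4, B2–B5, B2–B6, B3–B7, B4–B8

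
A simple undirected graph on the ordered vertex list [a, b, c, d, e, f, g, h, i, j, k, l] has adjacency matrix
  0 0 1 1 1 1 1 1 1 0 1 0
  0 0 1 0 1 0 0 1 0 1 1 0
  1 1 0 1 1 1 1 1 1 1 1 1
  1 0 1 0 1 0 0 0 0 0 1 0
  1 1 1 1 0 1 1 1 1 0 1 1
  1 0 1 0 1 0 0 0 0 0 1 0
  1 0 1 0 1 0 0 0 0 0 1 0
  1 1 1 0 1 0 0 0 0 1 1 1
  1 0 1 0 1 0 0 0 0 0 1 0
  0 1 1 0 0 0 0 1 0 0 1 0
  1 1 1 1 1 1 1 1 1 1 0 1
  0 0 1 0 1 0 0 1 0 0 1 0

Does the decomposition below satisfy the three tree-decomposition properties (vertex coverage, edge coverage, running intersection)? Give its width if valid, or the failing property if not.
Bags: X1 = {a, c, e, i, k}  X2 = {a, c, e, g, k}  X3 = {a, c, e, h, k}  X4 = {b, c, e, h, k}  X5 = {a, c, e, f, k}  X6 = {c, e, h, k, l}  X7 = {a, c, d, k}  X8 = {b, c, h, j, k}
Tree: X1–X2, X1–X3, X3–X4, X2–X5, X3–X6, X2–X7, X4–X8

A tree decomposition must satisfy three properties: every vertex lies in some bag; for every edge, both endpoints lie together in some bag; and for every vertex, the bags containing it form a connected subtree. Here edge (e,d) lies in no bag, so the decomposition is invalid.

No — edge (e,d) lies in no bag.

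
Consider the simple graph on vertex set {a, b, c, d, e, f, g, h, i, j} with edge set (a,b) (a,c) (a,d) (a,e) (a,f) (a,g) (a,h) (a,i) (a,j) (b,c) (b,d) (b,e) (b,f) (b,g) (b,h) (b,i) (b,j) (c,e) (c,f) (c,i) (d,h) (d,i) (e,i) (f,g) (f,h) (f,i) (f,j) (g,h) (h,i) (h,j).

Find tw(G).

4

A width-4 tree decomposition is:
Bags: B1 = {a, b, d, h, i}  B2 = {a, b, f, h, i}  B3 = {a, b, c, f, i}  B4 = {a, b, c, e, i}  B5 = {a, b, f, g, h}  B6 = {a, b, f, h, j}
Tree: B1–B2, B2–B3, B3–B4, B2–B5, B5–B6
Each bag holds 5 vertices, so the decomposition has width 4, which upper-bounds the treewidth. For the lower bound, the 5 vertices {a, b, d, h, i} are pairwise adjacent, and any tree decomposition puts a clique entirely inside one bag — forcing width ≥ 4. Hence tw(G) = 4 exactly.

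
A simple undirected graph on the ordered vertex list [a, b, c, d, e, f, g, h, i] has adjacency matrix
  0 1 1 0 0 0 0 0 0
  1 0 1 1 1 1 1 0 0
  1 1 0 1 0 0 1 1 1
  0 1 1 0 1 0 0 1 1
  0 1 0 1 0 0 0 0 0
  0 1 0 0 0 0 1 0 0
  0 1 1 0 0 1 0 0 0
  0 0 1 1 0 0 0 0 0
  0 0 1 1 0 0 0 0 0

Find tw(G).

2

A width-2 tree decomposition is:
Bags: B1 = {b, c, g}  B2 = {b, f, g}  B3 = {a, b, c}  B4 = {b, c, d}  B5 = {c, d, h}  B6 = {c, d, i}  B7 = {b, d, e}
Tree: B1–B2, B1–B3, B3–B4, B4–B5, B5–B6, B4–B7
The largest bag has 3 vertices, giving width 2; this decomposition certifies tw(G) ≤ 2. On the other hand G contains the 3-clique {c, d, h}. A clique must lie in a single bag of any decomposition, so no decomposition can have width below 2. Hence tw(G) = 2 exactly.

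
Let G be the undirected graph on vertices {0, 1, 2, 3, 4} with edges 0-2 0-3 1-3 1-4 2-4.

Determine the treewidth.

2

A width-2 tree decomposition is:
Bags: B1 = {0, 2, 3}  B2 = {1, 2, 3}  B3 = {1, 2, 4}
Tree: B1–B2, B2–B3
Each bag holds 3 vertices, so the decomposition has width 2, which upper-bounds the treewidth. The edges 2–0–3–1–4–2 form a cycle, so G is not a tree and its treewidth is at least 2. Therefore the treewidth is 2.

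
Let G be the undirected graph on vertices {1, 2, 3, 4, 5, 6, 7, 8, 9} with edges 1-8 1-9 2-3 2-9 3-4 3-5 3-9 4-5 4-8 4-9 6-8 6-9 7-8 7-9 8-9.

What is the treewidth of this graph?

2

A width-2 tree decomposition is:
Bags: B1 = {7, 8, 9}  B2 = {6, 8, 9}  B3 = {1, 8, 9}  B4 = {4, 8, 9}  B5 = {3, 4, 9}  B6 = {3, 4, 5}  B7 = {2, 3, 9}
Tree: B1–B2, B2–B3, B3–B4, B4–B5, B5–B6, B5–B7
The largest bag has 3 vertices, giving width 2; this decomposition certifies tw(G) ≤ 2. Conversely, {1, 8, 9} is a clique of size 3, and the vertices of any clique must share a bag in every tree decomposition; so some bag has ≥ 3 vertices and tw(G) ≥ 2. Combining the bounds, tw(G) = 2.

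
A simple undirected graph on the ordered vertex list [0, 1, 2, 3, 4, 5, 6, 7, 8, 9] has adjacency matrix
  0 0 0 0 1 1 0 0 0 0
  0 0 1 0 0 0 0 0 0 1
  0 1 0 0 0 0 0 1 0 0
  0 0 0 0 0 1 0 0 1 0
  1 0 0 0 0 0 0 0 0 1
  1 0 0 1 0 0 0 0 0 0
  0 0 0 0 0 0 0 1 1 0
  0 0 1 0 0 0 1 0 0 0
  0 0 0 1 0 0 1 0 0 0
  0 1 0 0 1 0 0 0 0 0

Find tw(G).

2

A width-2 tree decomposition is:
Bags: B1 = {0, 4, 9}  B2 = {0, 1, 9}  B3 = {0, 1, 2}  B4 = {0, 2, 7}  B5 = {0, 6, 7}  B6 = {0, 6, 8}  B7 = {0, 3, 8}  B8 = {0, 3, 5}
Tree: B1–B2, B2–B3, B3–B4, B4–B5, B5–B6, B6–B7, B7–B8
Every bag has size at most 3, so the width is 3 − 1 = 2 and tw(G) ≤ 2. Since 0–4–9–1–2–7–6–8–3–5–0 is a cycle in G, G is not acyclic. Forests are exactly the graphs of treewidth ≤ 1, so tw(G) ≥ 2. Combining the bounds, tw(G) = 2.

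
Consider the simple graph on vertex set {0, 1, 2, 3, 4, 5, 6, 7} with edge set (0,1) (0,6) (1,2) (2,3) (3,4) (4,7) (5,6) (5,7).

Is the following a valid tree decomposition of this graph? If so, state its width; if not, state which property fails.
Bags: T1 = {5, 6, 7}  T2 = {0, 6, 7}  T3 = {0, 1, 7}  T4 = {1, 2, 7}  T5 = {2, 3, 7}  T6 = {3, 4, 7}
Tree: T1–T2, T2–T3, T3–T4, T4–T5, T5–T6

Yes; width 2.

Checking the three conditions: (i) the bags cover all of {0, 1, 2, 3, 4, 5, 6, 7}; (ii) for each edge, some bag contains both endpoints; (iii) the bags containing any fixed vertex form a subtree. All hold, so the decomposition is valid with width 3 − 1 = 2.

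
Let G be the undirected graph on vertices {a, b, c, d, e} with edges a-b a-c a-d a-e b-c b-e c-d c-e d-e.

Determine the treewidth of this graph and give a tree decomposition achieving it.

Treewidth 3.
Bags: B1 = {a, c, d, e}  B2 = {a, b, c, e}
Tree: B1–B2

Each bag holds 4 vertices, so the decomposition has width 3, which upper-bounds the treewidth. Conversely, {a, c, d, e} is a clique of size 4, and the vertices of any clique must share a bag in every tree decomposition; so some bag has ≥ 4 vertices and tw(G) ≥ 3. Hence tw(G) = 3 exactly.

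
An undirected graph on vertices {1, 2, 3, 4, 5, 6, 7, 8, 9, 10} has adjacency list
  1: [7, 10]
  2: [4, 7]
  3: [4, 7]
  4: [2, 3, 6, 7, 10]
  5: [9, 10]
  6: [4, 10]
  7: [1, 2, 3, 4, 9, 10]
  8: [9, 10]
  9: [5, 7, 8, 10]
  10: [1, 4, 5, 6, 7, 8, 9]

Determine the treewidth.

A width-2 tree decomposition is:
Bags: B1 = {7, 9, 10}  B2 = {5, 9, 10}  B3 = {8, 9, 10}  B4 = {4, 7, 10}  B5 = {2, 4, 7}  B6 = {4, 6, 10}  B7 = {1, 7, 10}  B8 = {3, 4, 7}
Tree: B1–B2, B1–B3, B1–B4, B4–B5, B4–B6, B1–B7, B5–B8
Every bag has size at most 3, so the width is 3 − 1 = 2 and tw(G) ≤ 2. Conversely, {8, 9, 10} is a clique of size 3, and the vertices of any clique must share a bag in every tree decomposition; so some bag has ≥ 3 vertices and tw(G) ≥ 2. The upper and lower bounds meet at 2, so that is the treewidth.

2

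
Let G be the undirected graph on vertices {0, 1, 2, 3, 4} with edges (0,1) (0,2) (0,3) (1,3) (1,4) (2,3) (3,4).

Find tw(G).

A width-2 tree decomposition is:
Bags: B1 = {1, 3, 4}  B2 = {0, 1, 3}  B3 = {0, 2, 3}
Tree: B1–B2, B2–B3
Every bag has size at most 3, so the width is 3 − 1 = 2 and tw(G) ≤ 2. Conversely, {0, 1, 3} is a clique of size 3, and the vertices of any clique must share a bag in every tree decomposition; so some bag has ≥ 3 vertices and tw(G) ≥ 2. Therefore the treewidth is 2.

2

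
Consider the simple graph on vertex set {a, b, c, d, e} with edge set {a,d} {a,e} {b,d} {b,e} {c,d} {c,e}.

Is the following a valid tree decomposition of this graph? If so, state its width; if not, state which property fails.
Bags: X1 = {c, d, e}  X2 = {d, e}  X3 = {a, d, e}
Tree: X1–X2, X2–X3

No — vertex b appears in no bag.

A tree decomposition must satisfy three properties: every vertex lies in some bag; for every edge, both endpoints lie together in some bag; and for every vertex, the bags containing it form a connected subtree. Here vertex b appears in no bag, so the decomposition is invalid.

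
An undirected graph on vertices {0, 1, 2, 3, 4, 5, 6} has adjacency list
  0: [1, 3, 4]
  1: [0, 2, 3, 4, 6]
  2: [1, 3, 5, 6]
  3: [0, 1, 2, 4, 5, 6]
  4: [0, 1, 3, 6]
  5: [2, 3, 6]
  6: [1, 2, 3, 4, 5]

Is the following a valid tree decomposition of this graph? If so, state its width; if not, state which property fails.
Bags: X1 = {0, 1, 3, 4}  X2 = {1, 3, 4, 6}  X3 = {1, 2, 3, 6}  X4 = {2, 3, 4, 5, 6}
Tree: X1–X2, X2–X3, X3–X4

No — bags containing vertex 4 are not connected in the tree.

A tree decomposition must satisfy three properties: every vertex lies in some bag; for every edge, both endpoints lie together in some bag; and for every vertex, the bags containing it form a connected subtree. Here bags containing vertex 4 are not connected in the tree, so the decomposition is invalid.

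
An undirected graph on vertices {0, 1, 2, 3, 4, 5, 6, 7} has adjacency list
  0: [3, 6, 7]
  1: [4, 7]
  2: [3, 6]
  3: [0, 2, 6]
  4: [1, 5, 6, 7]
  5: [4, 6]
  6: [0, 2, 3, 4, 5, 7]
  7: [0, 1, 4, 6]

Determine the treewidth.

A width-2 tree decomposition is:
Bags: B1 = {0, 6, 7}  B2 = {4, 6, 7}  B3 = {0, 3, 6}  B4 = {1, 4, 7}  B5 = {2, 3, 6}  B6 = {4, 5, 6}
Tree: B1–B2, B1–B3, B2–B4, B3–B5, B2–B6
The largest bag has 3 vertices, giving width 2; this decomposition certifies tw(G) ≤ 2. For the lower bound, the 3 vertices {1, 4, 7} are pairwise adjacent, and any tree decomposition puts a clique entirely inside one bag — forcing width ≥ 2. Combining the bounds, tw(G) = 2.

2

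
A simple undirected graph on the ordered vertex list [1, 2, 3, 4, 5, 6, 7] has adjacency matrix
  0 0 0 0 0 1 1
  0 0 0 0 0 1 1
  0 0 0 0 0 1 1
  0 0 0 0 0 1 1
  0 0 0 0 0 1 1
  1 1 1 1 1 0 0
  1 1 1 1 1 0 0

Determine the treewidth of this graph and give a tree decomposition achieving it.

Treewidth 2.
Bags: B1 = {4, 6, 7}  B2 = {2, 6, 7}  B3 = {1, 6, 7}  B4 = {3, 6, 7}  B5 = {5, 6, 7}
Tree: B1–B2, B2–B3, B3–B4, B4–B5

Each bag holds 3 vertices, so the decomposition has width 2, which upper-bounds the treewidth. Since 6–4–7–2–6 is a cycle in G, G is not acyclic. Forests are exactly the graphs of treewidth ≤ 1, so tw(G) ≥ 2. Therefore the treewidth is 2.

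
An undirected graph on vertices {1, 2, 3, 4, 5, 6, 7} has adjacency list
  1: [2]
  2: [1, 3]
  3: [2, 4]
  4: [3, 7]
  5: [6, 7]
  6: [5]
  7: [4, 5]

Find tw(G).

1

A width-1 tree decomposition is:
Bags: B1 = {5, 6}  B2 = {5, 7}  B3 = {4, 7}  B4 = {3, 4}  B5 = {2, 3}  B6 = {1, 2}
Tree: B1–B2, B2–B3, B3–B4, B4–B5, B5–B6
The largest bag has 2 vertices, giving width 1; this decomposition certifies tw(G) ≤ 1. Since G has at least one edge (e.g. 6–5), it is not an edgeless graph, so tw(G) ≥ 1. Combining the bounds, tw(G) = 1.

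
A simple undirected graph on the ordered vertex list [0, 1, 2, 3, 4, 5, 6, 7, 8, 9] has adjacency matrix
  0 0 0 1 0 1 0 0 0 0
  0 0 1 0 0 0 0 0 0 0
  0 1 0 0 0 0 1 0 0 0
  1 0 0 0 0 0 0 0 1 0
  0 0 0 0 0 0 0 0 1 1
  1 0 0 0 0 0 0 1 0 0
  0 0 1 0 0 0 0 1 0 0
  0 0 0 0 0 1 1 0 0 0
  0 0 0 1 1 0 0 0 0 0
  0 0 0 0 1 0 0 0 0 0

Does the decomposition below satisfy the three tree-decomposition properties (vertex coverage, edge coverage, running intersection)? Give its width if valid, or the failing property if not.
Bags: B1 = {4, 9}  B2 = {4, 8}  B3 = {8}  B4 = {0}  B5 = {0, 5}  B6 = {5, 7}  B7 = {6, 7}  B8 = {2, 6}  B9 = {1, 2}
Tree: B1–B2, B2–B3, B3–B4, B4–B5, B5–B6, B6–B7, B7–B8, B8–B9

A tree decomposition must satisfy three properties: every vertex lies in some bag; for every edge, both endpoints lie together in some bag; and for every vertex, the bags containing it form a connected subtree. Here vertex 3 appears in no bag, so the decomposition is invalid.

No — vertex 3 appears in no bag.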